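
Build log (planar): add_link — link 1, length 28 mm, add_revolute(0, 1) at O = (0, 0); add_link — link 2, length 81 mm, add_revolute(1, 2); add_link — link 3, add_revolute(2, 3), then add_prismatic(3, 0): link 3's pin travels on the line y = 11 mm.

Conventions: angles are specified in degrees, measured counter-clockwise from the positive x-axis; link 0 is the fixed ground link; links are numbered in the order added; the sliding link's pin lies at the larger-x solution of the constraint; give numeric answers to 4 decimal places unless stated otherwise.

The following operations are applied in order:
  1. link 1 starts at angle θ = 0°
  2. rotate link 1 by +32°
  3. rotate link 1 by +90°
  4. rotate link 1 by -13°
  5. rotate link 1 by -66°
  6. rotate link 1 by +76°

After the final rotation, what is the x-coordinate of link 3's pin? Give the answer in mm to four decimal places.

geometry: r = 28 mm, L = 81 mm, e = 11 mm; θ starts at 0°
rotate link 1 by +32°: θ ← 0° +32° = 32°
rotate link 1 by +90°: θ ← 32° +90° = 122°
rotate link 1 by -13°: θ ← 122° -13° = 109°
rotate link 1 by -66°: θ ← 109° -66° = 43°
rotate link 1 by +76°: θ ← 43° +76° = 119°
crank pin P = (r cos θ, r sin θ) = (-13.574669, 24.489352)
h = r sin θ − e = 24.489352 − 11 = 13.489352
x = r cos θ + √(L² − h²) = -13.574669 + 79.868876 = 66.294207

66.2942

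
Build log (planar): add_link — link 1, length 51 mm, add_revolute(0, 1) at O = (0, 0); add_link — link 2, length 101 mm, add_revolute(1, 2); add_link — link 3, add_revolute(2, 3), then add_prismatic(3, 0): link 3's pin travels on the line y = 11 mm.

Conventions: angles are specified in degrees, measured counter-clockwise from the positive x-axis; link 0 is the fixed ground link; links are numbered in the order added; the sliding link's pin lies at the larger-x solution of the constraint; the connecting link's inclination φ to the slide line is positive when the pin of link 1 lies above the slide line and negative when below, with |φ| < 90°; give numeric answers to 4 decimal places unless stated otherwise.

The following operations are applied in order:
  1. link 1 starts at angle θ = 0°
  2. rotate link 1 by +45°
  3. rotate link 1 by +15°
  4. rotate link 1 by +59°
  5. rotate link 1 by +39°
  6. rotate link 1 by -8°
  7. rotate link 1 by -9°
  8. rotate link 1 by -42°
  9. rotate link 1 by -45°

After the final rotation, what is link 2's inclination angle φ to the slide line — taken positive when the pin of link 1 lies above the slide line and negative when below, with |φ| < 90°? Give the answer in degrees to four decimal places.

geometry: r = 51 mm, L = 101 mm, e = 11 mm; θ starts at 0°
rotate link 1 by +45°: θ ← 0° +45° = 45°
rotate link 1 by +15°: θ ← 45° +15° = 60°
rotate link 1 by +59°: θ ← 60° +59° = 119°
rotate link 1 by +39°: θ ← 119° +39° = 158°
rotate link 1 by -8°: θ ← 158° -8° = 150°
rotate link 1 by -9°: θ ← 150° -9° = 141°
rotate link 1 by -42°: θ ← 141° -42° = 99°
rotate link 1 by -45°: θ ← 99° -45° = 54°
h = r sin θ − e = 41.259867 − 11 = 30.259867
sin φ = h / L = 30.259867 / 101 = 0.29960264
φ = arcsin(0.29960264) = 17.433738°

17.4337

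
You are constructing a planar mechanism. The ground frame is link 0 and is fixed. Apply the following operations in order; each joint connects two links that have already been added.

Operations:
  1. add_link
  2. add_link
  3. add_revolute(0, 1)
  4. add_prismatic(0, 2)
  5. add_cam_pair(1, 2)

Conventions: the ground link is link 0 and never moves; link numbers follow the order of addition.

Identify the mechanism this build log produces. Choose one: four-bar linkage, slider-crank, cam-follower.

links: 3 (incl. ground); joints: 1 revolute, 1 prismatic, 1 higher (cam) pair, forming one closed loop
3 links, revolute + prismatic + higher pair in one loop → cam-follower

cam-follower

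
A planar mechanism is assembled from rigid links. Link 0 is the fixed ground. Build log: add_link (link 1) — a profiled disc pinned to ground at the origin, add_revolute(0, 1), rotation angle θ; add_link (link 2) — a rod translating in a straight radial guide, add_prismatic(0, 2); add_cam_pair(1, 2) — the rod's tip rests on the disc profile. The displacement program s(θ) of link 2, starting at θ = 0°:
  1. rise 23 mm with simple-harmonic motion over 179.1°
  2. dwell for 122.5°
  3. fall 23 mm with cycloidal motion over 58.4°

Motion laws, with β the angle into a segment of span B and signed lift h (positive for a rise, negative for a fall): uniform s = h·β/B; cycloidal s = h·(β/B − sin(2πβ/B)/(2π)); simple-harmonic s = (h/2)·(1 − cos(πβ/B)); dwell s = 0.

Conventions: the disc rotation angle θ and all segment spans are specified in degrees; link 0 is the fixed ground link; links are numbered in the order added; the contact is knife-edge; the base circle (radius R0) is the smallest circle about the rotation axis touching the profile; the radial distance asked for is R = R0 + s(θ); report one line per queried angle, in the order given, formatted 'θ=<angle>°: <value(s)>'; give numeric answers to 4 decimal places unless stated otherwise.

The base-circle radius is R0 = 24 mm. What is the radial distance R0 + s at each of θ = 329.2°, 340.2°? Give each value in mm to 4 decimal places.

seg 1 [0°–179.1°] simple-harmonic, h=23: full span → s += 23 → s = 23.0000
seg 2 [179.1°–301.6°] dwell: s stays 23.0000
seg 3 [301.6°–360°] cycloidal, h=-23: θ=329.2° here. β=27.6, B=58.4. -23·(0.4726 − sin(2π·0.4726)/(2π)) = -10.2428 → s = 12.7572
seg 3 [301.6°–360°] cycloidal, h=-23: θ=340.2° here. β=38.6, B=58.4. -23·(0.6610 − sin(2π·0.6610)/(2π)) = -18.3045 → s = 4.6955
θ=329.2°: R = R0 + s = 24 + 12.7572 = 36.7572
θ=340.2°: R = R0 + s = 24 + 4.6955 = 28.6955

θ=329.2°: 36.7572
θ=340.2°: 28.6955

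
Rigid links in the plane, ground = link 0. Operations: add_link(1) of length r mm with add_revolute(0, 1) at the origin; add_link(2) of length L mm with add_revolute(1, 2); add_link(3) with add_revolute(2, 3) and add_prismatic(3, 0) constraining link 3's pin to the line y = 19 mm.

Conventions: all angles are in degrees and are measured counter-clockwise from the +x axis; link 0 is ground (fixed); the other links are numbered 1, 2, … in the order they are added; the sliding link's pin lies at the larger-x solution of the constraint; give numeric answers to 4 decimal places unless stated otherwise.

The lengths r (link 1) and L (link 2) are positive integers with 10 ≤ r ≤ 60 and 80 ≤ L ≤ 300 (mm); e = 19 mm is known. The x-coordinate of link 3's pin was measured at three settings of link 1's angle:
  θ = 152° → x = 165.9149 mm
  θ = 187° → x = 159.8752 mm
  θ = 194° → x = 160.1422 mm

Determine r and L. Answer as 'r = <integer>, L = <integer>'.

constraint per measurement: (x − r cos θ)² + (r sin θ − e)² = L²
subtracting the θ₁ and θ₂ equations cancels the r² and L² terms:
r = (x₁² − x₂²) / (2[(x₁cos θ₁ + e sin θ₁) − (x₂cos θ₂ + e sin θ₂)]) = 41.9998 → r = 42
L² = (x₁ − r cos θ₁)² + (r sin θ₁ − e)² = 41208.9870 → L = 203.0000 → L = 203
check at θ₃=194°: x = 160.1422 (printed 160.1422) ✓

r = 42, L = 203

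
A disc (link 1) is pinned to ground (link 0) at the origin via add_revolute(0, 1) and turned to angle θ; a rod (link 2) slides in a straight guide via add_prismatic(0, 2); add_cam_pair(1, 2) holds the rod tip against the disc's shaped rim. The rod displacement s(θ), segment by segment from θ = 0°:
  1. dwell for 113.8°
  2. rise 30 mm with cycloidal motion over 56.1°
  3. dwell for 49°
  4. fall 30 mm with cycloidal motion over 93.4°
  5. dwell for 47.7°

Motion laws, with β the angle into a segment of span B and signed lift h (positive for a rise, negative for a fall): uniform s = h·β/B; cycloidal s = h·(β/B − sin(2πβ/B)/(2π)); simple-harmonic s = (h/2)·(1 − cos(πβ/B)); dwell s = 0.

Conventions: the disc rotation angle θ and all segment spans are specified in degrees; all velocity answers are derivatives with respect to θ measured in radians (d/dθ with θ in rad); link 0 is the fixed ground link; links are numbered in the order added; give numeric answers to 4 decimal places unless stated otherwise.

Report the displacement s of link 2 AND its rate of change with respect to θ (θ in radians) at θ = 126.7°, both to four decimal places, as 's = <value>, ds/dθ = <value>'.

segment 1 (0° to 113.8°, dwell): s unchanged at 0.0000
θ = 126.7° falls in segment 2 (113.8° to 169.9°, cycloidal, h = 30): β = 126.7 − 113.8 = 12.9°, B = 56.1°; Δs = 30·(0.2299 − sin(2π·0.2299)/(2π)) = 2.1616; s = 0.0000 + 2.1616 = 2.1616
velocity in seg [113.8°–169.9°] (cycloidal), θ in radians: β = 12.9° = 0.2251 rad, B = 56.1° = 0.9791 rad; ds/dθ = (h/B)(1 − cos(2πβ/B)) = (30/0.9791)(1 − cos(2π·0.2299)) = 26.789099 mm/rad

s = 2.1616, ds/dθ = 26.7891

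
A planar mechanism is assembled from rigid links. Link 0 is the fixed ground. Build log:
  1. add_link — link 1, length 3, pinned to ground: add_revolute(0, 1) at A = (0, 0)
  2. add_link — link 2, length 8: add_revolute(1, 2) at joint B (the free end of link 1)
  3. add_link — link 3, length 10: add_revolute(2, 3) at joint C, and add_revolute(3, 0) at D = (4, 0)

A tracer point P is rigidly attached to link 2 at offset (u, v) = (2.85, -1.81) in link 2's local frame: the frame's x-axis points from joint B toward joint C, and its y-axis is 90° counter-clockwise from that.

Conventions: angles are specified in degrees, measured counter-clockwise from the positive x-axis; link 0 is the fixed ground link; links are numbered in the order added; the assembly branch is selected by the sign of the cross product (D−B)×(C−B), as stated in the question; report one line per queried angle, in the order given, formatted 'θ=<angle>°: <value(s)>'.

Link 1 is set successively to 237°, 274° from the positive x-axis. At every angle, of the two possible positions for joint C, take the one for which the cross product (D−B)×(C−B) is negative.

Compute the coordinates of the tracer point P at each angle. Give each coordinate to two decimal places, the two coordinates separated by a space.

A=(0,0), D=(4.00,0)
θ=237°: B = A + 3.00·(cos237°, sin237°) = (-1.6339, -2.5160)
θ=237°: |BD| = 6.1702
θ=237°: circle(B,8.00) ∩ circle(D,10.00): a=0.1679, h=7.9982
θ=237°:   candidates: C₊=(-4.7421,4.8555) cross=49.351; C₋=(1.7808,-9.7506) cross=-49.351
θ=237°:   branch - wants cross < 0 → take C=(1.7808,-9.7506) (cross=-49.351)
θ=237°: ex = (C−B)/|BC| = (0.4268,-0.9043); ey = (0.9043,0.4268)
θ=237°: P = B + 2.85·ex + -1.81·ey = (-2.0543,-5.8659)
θ=274°: B = A + 3.00·(cos274°, sin274°) = (0.2093, -2.9927)
θ=274°: |BD| = 4.8297
θ=274°: circle(B,8.00) ∩ circle(D,10.00): a=-1.3121, h=7.8917
θ=274°:   candidates: C₊=(-5.7106,2.3883) cross=38.114; C₋=(4.0695,-9.9998) cross=-38.114
θ=274°:   branch - wants cross < 0 → take C=(4.0695,-9.9998) (cross=-38.114)
θ=274°: ex = (C−B)/|BC| = (0.4825,-0.8759); ey = (0.8759,0.4825)
θ=274°: P = B + 2.85·ex + -1.81·ey = (-0.0009,-6.3623)

θ=237°: -2.05 -5.87
θ=274°: -0.00 -6.36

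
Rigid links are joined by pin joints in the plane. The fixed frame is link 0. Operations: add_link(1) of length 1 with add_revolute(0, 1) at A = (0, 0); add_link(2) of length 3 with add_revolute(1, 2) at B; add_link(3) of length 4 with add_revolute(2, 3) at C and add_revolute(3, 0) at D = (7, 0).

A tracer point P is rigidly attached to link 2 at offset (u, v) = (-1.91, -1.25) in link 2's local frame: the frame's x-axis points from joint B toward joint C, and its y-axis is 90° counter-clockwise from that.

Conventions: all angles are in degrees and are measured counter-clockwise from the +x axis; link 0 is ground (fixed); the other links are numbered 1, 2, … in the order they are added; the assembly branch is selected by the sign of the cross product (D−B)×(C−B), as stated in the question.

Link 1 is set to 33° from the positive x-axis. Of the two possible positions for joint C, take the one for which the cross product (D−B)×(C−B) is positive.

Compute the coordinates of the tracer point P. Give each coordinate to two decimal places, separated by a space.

A=(0,0), D=(7.00,0)
B = A + 1.00·(cos33°, sin33°) = (0.8387, 0.5446)
|BD| = 6.1854
circle(B,3.00) ∩ circle(D,4.00): a=2.5268, h=1.6171
  candidates: C₊=(3.4981,1.9330) cross=10.003; C₋=(3.2133,-1.2887) cross=-10.003
  branch + wants cross > 0 → take C=(3.4981,1.9330) (cross=10.003)
ex = (C−B)/|BC| = (0.8865,0.4628); ey = (-0.4628,0.8865)
P = B + -1.91·ex + -1.25·ey = (-0.2760,-1.4474)

-0.28 -1.45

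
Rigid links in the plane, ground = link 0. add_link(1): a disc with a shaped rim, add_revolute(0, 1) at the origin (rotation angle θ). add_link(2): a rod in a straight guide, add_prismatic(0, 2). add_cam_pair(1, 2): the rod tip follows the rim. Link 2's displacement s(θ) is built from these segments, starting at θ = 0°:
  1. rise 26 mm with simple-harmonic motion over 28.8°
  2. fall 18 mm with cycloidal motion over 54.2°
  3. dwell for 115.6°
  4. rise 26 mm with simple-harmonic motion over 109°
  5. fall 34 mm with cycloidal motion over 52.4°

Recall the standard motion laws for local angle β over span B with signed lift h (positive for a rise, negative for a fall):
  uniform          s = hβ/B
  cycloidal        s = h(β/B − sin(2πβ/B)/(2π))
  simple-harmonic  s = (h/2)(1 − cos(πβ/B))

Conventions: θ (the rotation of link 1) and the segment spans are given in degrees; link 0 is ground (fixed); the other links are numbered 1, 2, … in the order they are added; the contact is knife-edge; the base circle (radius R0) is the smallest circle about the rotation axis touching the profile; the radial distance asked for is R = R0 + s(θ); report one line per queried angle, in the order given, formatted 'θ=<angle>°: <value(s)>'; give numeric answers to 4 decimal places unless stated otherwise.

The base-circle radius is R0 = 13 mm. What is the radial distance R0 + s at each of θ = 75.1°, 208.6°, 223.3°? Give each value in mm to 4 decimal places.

segment 1 (0° to 28.8°, simple-harmonic, h = 26) is passed completely: s = 0.0000 + (26) = 26.0000
θ = 75.1° falls in segment 2 (28.8° to 83°, cycloidal, h = -18): β = 75.1 − 28.8 = 46.3°, B = 54.2°; Δs = -18·(0.8542 − sin(2π·0.8542)/(2π)) = -17.6483; s = 26.0000 − 17.6483 = 8.3517
segment 2 (28.8° to 83°, cycloidal, h = -18) is passed completely: s = 26.0000 + (-18) = 8.0000
segment 3 (83° to 198.6°, dwell): s unchanged at 8.0000
θ = 208.6° falls in segment 4 (198.6° to 307.6°, simple-harmonic, h = 26): β = 208.6 − 198.6 = 10°, B = 109°; Δs = 26/2·(1 − cos(π·0.0917)) = 0.5362; s = 8.0000 + 0.5362 = 8.5362
θ = 223.3° falls in segment 4 (198.6° to 307.6°, simple-harmonic, h = 26): β = 223.3 − 198.6 = 24.7°, B = 109°; Δs = 26/2·(1 − cos(π·0.2266)) = 3.1574; s = 8.0000 + 3.1574 = 11.1574
θ=75.1°: R = R0 + s = 13 + 8.3517 = 21.3517
θ=208.6°: R = R0 + s = 13 + 8.5362 = 21.5362
θ=223.3°: R = R0 + s = 13 + 11.1574 = 24.1574

θ=75.1°: 21.3517
θ=208.6°: 21.5362
θ=223.3°: 24.1574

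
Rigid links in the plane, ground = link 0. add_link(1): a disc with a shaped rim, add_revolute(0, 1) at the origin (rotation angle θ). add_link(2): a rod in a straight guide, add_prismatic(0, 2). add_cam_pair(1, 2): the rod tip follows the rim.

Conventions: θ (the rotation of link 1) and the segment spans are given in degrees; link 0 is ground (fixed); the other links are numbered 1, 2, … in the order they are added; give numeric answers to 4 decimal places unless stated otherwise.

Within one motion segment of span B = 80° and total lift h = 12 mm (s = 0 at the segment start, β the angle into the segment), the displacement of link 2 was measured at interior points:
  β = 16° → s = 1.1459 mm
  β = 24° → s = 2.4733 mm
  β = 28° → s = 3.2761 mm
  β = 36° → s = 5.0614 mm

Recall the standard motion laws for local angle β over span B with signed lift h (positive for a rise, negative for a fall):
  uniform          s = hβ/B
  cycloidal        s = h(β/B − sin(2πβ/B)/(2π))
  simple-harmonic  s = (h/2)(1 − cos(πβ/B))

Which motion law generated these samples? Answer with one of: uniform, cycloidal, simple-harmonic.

candidates at β/B = r: uniform s = h·r (linear in β); cycloidal s = h·(r − sin(2πr)/(2π)); simple-harmonic s = (h/2)(1 − cos(πr))
β=16°: printed 1.1459 | uniform 2.4000, cycloidal 0.5836, simple-harmonic 1.1459
β=24°: printed 2.4733 | uniform 3.6000, cycloidal 1.7836, simple-harmonic 2.4733
β=28°: printed 3.2761 | uniform 4.2000, cycloidal 2.6549, simple-harmonic 3.2761
β=36°: printed 5.0614 | uniform 5.4000, cycloidal 4.8098, simple-harmonic 5.0614
only one law matches every sample → simple-harmonic

simple-harmonic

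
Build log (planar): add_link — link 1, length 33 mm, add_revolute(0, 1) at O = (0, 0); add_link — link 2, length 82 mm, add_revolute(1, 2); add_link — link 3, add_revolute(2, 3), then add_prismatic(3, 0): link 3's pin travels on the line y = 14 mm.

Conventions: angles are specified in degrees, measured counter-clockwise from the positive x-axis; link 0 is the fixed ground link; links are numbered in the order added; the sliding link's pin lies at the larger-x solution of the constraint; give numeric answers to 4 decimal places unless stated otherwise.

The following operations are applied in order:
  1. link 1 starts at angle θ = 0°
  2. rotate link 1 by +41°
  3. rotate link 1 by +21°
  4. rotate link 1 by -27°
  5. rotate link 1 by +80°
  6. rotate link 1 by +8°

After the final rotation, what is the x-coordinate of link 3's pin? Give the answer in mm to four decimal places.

geometry: r = 33 mm, L = 82 mm, e = 14 mm; θ starts at 0°
rotate link 1 by +41°: θ ← 0° +41° = 41°
rotate link 1 by +21°: θ ← 41° +21° = 62°
rotate link 1 by -27°: θ ← 62° -27° = 35°
rotate link 1 by +80°: θ ← 35° +80° = 115°
rotate link 1 by +8°: θ ← 115° +8° = 123°
crank pin P = (r cos θ, r sin θ) = (-17.973088, 27.676129)
h = r sin θ − e = 27.676129 − 14 = 13.676129
x = r cos θ + √(L² − h²) = -17.973088 + 80.851490 = 62.878402

62.8784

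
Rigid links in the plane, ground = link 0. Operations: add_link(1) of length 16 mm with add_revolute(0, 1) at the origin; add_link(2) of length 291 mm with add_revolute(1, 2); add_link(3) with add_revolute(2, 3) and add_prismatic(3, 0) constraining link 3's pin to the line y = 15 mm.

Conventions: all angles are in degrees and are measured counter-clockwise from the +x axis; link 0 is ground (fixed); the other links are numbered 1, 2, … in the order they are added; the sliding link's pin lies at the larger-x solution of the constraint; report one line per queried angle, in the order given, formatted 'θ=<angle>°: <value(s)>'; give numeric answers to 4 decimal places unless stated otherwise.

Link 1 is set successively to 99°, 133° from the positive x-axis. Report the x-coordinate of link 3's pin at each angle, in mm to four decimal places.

geometry: r = 16 mm, L = 291 mm, e = 15 mm
θ=99°: crank pin P = (r cos θ, r sin θ) = (-2.502951, 15.803013)
θ=99°: h = r sin θ − e = 15.803013 − 15 = 0.803013
θ=99°: x = r cos θ + √(L² − h²) = -2.502951 + 290.998892 = 288.495941
θ=133°: crank pin P = (r cos θ, r sin θ) = (-10.911974, 11.701659)
θ=133°: h = r sin θ − e = 11.701659 − 15 = -3.298341
θ=133°: x = r cos θ + √(L² − h²) = -10.911974 + 290.981307 = 280.069333

θ=99°: 288.4959
θ=133°: 280.0693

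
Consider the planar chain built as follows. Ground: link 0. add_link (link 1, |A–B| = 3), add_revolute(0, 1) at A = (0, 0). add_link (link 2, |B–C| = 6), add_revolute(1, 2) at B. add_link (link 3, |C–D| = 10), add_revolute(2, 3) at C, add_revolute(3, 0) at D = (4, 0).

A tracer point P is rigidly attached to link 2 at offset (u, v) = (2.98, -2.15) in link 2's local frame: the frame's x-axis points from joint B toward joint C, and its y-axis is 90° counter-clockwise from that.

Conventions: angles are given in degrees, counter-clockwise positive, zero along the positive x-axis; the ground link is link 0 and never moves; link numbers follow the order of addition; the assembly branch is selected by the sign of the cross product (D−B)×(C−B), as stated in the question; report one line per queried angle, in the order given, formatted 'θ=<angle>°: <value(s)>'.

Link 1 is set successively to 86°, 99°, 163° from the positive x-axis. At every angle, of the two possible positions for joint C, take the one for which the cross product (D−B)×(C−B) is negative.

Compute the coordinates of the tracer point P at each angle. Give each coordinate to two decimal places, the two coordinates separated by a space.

A=(0,0), D=(4.00,0)
θ=86°: B = A + 3.00·(cos86°, sin86°) = (0.2093, 2.9927)
θ=86°: |BD| = 4.8297
θ=86°: circle(B,6.00) ∩ circle(D,10.00): a=-4.2109, h=4.2742
θ=86°:   candidates: C₊=(-0.4473,8.9567) cross=20.643; C₋=(-5.7442,2.2472) cross=-20.643
θ=86°:   branch - wants cross < 0 → take C=(-5.7442,2.2472) (cross=-20.643)
θ=86°: ex = (C−B)/|BC| = (-0.9923,-0.1243); ey = (0.1243,-0.9923)
θ=86°: P = B + 2.98·ex + -2.15·ey = (-3.0148,4.7558)
θ=99°: B = A + 3.00·(cos99°, sin99°) = (-0.4693, 2.9631)
θ=99°: |BD| = 5.3623
θ=99°: circle(B,6.00) ∩ circle(D,10.00): a=-3.2864, h=5.0199
θ=99°:   candidates: C₊=(-0.4346,8.9630) cross=26.918; C₋=(-5.9823,0.5951) cross=-26.918
θ=99°:   branch - wants cross < 0 → take C=(-5.9823,0.5951) (cross=-26.918)
θ=99°: ex = (C−B)/|BC| = (-0.9188,-0.3947); ey = (0.3947,-0.9188)
θ=99°: P = B + 2.98·ex + -2.15·ey = (-4.0559,3.7625)
θ=163°: B = A + 3.00·(cos163°, sin163°) = (-2.8689, 0.8771)
θ=163°: |BD| = 6.9247
θ=163°: circle(B,6.00) ∩ circle(D,10.00): a=-1.1588, h=5.8870
θ=163°:   candidates: C₊=(-3.2727,6.8635) cross=40.766; C₋=(-4.7641,-4.8157) cross=-40.766
θ=163°:   branch - wants cross < 0 → take C=(-4.7641,-4.8157) (cross=-40.766)
θ=163°: ex = (C−B)/|BC| = (-0.3159,-0.9488); ey = (0.9488,-0.3159)
θ=163°: P = B + 2.98·ex + -2.15·ey = (-5.8501,-1.2712)

θ=86°: -3.01 4.76
θ=99°: -4.06 3.76
θ=163°: -5.85 -1.27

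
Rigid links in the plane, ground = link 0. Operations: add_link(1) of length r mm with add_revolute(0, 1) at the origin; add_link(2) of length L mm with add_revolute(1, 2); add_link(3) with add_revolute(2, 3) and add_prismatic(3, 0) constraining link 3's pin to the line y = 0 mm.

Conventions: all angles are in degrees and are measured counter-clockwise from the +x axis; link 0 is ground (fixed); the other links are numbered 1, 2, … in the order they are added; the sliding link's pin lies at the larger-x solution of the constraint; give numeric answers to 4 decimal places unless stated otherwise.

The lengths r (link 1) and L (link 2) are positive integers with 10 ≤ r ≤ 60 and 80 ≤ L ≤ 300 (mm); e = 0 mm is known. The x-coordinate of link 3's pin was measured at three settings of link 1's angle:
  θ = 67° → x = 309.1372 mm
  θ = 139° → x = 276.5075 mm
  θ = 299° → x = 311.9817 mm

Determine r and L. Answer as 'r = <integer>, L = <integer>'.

constraint per measurement: (x − r cos θ)² + (r sin θ − e)² = L²
subtracting the θ₁ and θ₂ equations cancels the r² and L² terms:
r = (x₁² − x₂²) / (2[(x₁cos θ₁ + e sin θ₁) − (x₂cos θ₂ + e sin θ₂)]) = 29.0000 → r = 29
L² = (x₁ − r cos θ₁)² + (r sin θ₁ − e)² = 89401.0159 → L = 299.0000 → L = 299
check at θ₃=299°: x = 311.9817 (printed 311.9817) ✓

r = 29, L = 299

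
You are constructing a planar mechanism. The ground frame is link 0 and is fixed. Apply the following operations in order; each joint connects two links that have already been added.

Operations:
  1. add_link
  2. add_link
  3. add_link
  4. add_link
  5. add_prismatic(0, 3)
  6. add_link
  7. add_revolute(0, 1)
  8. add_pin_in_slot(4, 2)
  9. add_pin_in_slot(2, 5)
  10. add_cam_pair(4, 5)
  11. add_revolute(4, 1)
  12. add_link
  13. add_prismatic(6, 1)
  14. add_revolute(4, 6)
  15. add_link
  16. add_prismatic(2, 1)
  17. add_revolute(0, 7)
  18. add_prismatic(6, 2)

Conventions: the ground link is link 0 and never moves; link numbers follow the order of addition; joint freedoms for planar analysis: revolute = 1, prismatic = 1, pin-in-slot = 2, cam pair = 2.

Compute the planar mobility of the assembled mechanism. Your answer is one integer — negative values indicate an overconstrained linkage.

ground; <1,0,0>
#1 <2,0,0>
#2 <3,0,0>
#3 <4,0,0>
#4 <5,0,0>
P:0↔3 J1 <5,1,0>
#5 <6,1,0>
R:0↔1 J1 <6,2,0>
PS:4↔2 J2 <6,2,1>
PS:2↔5 J2 <6,2,2>
C:4↔5 J2 <6,2,3>
R:4↔1 J1 <6,3,3>
#6 <7,3,3>
P:6↔1 J1 <7,4,3>
R:4↔6 J1 <7,5,3>
#7 <8,5,3>
P:2↔1 J1 <8,6,3>
R:0↔7 J1 <8,7,3>
P:6↔2 J1 <8,8,3>
3×7 − 2×8 − 1×3 = 2

M = 2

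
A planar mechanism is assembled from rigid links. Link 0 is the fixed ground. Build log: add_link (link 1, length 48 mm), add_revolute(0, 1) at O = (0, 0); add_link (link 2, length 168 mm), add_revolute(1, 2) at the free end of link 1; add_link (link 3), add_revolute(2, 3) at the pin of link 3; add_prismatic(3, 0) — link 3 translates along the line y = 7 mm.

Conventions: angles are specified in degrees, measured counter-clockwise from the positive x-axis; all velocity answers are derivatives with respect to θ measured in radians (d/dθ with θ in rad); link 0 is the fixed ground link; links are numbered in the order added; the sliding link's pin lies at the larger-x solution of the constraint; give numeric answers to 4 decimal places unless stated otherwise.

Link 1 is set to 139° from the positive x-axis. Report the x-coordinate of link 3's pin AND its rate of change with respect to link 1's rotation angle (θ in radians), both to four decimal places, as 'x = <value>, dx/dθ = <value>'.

geometry: r = 48 mm, L = 168 mm, e = 7 mm
crank pin P = (r cos θ, r sin θ) = (-36.226060, 31.490833)
h = r sin θ − e = 31.490833 − 7 = 24.490833
x = r cos θ + √(L² − h²) = -36.226060 + 166.205292 = 129.979232
dx/dθ = −r sin θ − h·r cos θ/√(L² − h²) (θ in radians; h = 24.490833) = -26.152818

x = 129.9792, dx/dθ = -26.1528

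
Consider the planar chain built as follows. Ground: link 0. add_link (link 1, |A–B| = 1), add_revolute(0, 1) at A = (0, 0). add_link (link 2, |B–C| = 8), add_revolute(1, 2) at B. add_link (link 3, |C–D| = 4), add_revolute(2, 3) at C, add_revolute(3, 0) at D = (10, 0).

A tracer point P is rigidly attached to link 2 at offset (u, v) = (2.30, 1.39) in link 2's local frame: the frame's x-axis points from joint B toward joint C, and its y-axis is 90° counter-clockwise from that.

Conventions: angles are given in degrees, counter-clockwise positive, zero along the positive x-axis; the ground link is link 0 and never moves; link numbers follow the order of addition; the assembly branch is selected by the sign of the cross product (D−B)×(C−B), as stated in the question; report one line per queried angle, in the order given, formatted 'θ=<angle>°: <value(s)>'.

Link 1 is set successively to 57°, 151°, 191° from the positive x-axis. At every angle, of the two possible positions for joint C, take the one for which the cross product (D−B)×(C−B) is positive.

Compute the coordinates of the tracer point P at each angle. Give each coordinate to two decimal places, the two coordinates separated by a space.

A=(0,0), D=(10.00,0)
θ=57°: B = A + 1.00·(cos57°, sin57°) = (0.5446, 0.8387)
θ=57°: |BD| = 9.4925
θ=57°: circle(B,8.00) ∩ circle(D,4.00): a=7.2746, h=3.3288
θ=57°:   candidates: C₊=(8.0849,3.5117) cross=31.598; C₋=(7.4966,-3.1198) cross=-31.598
θ=57°:   branch + wants cross > 0 → take C=(8.0849,3.5117) (cross=31.598)
θ=57°: ex = (C−B)/|BC| = (0.9425,0.3341); ey = (-0.3341,0.9425)
θ=57°: P = B + 2.30·ex + 1.39·ey = (2.2480,2.9173)
θ=151°: B = A + 1.00·(cos151°, sin151°) = (-0.8746, 0.4848)
θ=151°: |BD| = 10.8854
θ=151°: circle(B,8.00) ∩ circle(D,4.00): a=7.6475, h=2.3486
θ=151°:   candidates: C₊=(6.8699,2.4905) cross=25.565; C₋=(6.6607,-2.2020) cross=-25.565
θ=151°:   branch + wants cross > 0 → take C=(6.8699,2.4905) (cross=25.565)
θ=151°: ex = (C−B)/|BC| = (0.9681,0.2507); ey = (-0.2507,0.9681)
θ=151°: P = B + 2.30·ex + 1.39·ey = (1.0034,2.4070)
θ=191°: B = A + 1.00·(cos191°, sin191°) = (-0.9816, -0.1908)
θ=191°: |BD| = 10.9833
θ=191°: circle(B,8.00) ∩ circle(D,4.00): a=7.6768, h=2.2510
θ=191°:   candidates: C₊=(6.6549,2.1932) cross=24.723; C₋=(6.7331,-2.3081) cross=-24.723
θ=191°:   branch + wants cross > 0 → take C=(6.6549,2.1932) (cross=24.723)
θ=191°: ex = (C−B)/|BC| = (0.9546,0.2980); ey = (-0.2980,0.9546)
θ=191°: P = B + 2.30·ex + 1.39·ey = (0.7996,1.8214)

θ=57°: 2.25 2.92
θ=151°: 1.00 2.41
θ=191°: 0.80 1.82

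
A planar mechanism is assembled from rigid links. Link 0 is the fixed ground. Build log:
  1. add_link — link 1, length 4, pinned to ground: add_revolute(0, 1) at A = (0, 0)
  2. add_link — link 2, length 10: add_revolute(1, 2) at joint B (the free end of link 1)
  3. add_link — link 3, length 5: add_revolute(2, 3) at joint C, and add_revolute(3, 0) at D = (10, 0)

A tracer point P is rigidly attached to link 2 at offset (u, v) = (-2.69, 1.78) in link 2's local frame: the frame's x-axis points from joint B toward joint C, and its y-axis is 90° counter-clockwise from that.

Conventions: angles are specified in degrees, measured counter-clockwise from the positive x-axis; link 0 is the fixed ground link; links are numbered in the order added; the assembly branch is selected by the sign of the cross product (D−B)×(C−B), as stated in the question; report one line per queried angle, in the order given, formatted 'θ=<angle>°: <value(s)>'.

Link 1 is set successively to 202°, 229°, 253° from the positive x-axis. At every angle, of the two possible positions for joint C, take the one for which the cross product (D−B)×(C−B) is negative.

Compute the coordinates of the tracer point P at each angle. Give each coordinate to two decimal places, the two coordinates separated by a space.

A=(0,0), D=(10.00,0)
θ=202°: B = A + 4.00·(cos202°, sin202°) = (-3.7087, -1.4984)
θ=202°: |BD| = 13.7904
θ=202°: circle(B,10.00) ∩ circle(D,5.00): a=9.6145, h=2.7499
θ=202°:   candidates: C₊=(5.5500,2.2798) cross=37.922; C₋=(6.1476,-3.1873) cross=-37.922
θ=202°:   branch - wants cross < 0 → take C=(6.1476,-3.1873) (cross=-37.922)
θ=202°: ex = (C−B)/|BC| = (0.9856,-0.1689); ey = (0.1689,0.9856)
θ=202°: P = B + -2.69·ex + 1.78·ey = (-6.0595,0.7103)
θ=229°: B = A + 4.00·(cos229°, sin229°) = (-2.6242, -3.0188)
θ=229°: |BD| = 12.9802
θ=229°: circle(B,10.00) ∩ circle(D,5.00): a=9.3791, h=3.4688
θ=229°:   candidates: C₊=(5.6909,2.5361) cross=45.025; C₋=(7.3044,-4.2112) cross=-45.025
θ=229°:   branch - wants cross < 0 → take C=(7.3044,-4.2112) (cross=-45.025)
θ=229°: ex = (C−B)/|BC| = (0.9929,-0.1192); ey = (0.1192,0.9929)
θ=229°: P = B + -2.69·ex + 1.78·ey = (-5.0828,-0.9308)
θ=253°: B = A + 4.00·(cos253°, sin253°) = (-1.1695, -3.8252)
θ=253°: |BD| = 11.8063
θ=253°: circle(B,10.00) ∩ circle(D,5.00): a=9.0794, h=4.1909
θ=253°:   candidates: C₊=(6.0623,3.0814) cross=49.480; C₋=(8.7780,-4.8484) cross=-49.480
θ=253°:   branch - wants cross < 0 → take C=(8.7780,-4.8484) (cross=-49.480)
θ=253°: ex = (C−B)/|BC| = (0.9948,-0.1023); ey = (0.1023,0.9948)
θ=253°: P = B + -2.69·ex + 1.78·ey = (-3.6632,-1.7793)

θ=202°: -6.06 0.71
θ=229°: -5.08 -0.93
θ=253°: -3.66 -1.78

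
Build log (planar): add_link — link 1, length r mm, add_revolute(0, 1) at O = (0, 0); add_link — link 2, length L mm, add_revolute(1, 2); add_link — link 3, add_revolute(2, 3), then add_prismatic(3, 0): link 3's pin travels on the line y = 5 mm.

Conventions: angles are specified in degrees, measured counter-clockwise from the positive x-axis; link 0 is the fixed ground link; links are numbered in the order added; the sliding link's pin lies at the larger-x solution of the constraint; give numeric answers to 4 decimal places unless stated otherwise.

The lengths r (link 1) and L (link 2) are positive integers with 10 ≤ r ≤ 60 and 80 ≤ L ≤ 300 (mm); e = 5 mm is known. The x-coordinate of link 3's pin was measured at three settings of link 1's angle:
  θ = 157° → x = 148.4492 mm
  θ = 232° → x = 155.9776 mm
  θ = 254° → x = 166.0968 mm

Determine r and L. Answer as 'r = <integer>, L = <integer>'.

constraint per measurement: (x − r cos θ)² + (r sin θ − e)² = L²
subtracting the θ₁ and θ₂ equations cancels the r² and L² terms:
r = (x₁² − x₂²) / (2[(x₁cos θ₁ + e sin θ₁) − (x₂cos θ₂ + e sin θ₂)]) = 32.9999 → r = 33
L² = (x₁ − r cos θ₁)² + (r sin θ₁ − e)² = 32041.0055 → L = 179.0000 → L = 179
check at θ₃=254°: x = 166.0968 (printed 166.0968) ✓

r = 33, L = 179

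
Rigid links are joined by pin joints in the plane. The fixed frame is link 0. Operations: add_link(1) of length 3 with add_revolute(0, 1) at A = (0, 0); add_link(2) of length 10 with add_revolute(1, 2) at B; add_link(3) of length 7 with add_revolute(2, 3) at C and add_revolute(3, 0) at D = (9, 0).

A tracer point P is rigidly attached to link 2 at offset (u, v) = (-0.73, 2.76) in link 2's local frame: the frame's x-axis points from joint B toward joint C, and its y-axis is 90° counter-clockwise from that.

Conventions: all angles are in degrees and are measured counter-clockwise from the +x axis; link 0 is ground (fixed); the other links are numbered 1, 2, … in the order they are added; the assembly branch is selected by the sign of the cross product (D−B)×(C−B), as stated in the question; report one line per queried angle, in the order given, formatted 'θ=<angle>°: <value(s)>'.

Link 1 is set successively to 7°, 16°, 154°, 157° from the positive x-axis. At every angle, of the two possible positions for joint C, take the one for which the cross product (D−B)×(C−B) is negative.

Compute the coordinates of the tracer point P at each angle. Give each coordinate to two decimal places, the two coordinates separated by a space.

A=(0,0), D=(9.00,0)
θ=7°: B = A + 3.00·(cos7°, sin7°) = (2.9776, 0.3656)
θ=7°: |BD| = 6.0334
θ=7°: circle(B,10.00) ∩ circle(D,7.00): a=7.2432, h=6.8947
θ=7°:   candidates: C₊=(10.6253,6.8087) cross=41.599; C₋=(9.7897,-6.9553) cross=-41.599
θ=7°:   branch - wants cross < 0 → take C=(9.7897,-6.9553) (cross=-41.599)
θ=7°: ex = (C−B)/|BC| = (0.6812,-0.7321); ey = (0.7321,0.6812)
θ=7°: P = B + -0.73·ex + 2.76·ey = (4.5009,2.7802)
θ=16°: B = A + 3.00·(cos16°, sin16°) = (2.8838, 0.8269)
θ=16°: |BD| = 6.1719
θ=16°: circle(B,10.00) ∩ circle(D,7.00): a=7.2176, h=6.9214
θ=16°:   candidates: C₊=(10.9636,6.7189) cross=42.718; C₋=(9.1090,-6.9992) cross=-42.718
θ=16°:   branch - wants cross < 0 → take C=(9.1090,-6.9992) (cross=-42.718)
θ=16°: ex = (C−B)/|BC| = (0.6225,-0.7826); ey = (0.7826,0.6225)
θ=16°: P = B + -0.73·ex + 2.76·ey = (4.5893,3.1164)
θ=154°: B = A + 3.00·(cos154°, sin154°) = (-2.6964, 1.3151)
θ=154°: |BD| = 11.7701
θ=154°: circle(B,10.00) ∩ circle(D,7.00): a=8.0516, h=5.9306
θ=154°:   candidates: C₊=(5.9674,6.3090) cross=69.804; C₋=(4.6421,-5.4780) cross=-69.804
θ=154°:   branch - wants cross < 0 → take C=(4.6421,-5.4780) (cross=-69.804)
θ=154°: ex = (C−B)/|BC| = (0.7338,-0.6793); ey = (0.6793,0.7338)
θ=154°: P = B + -0.73·ex + 2.76·ey = (-1.3572,3.8364)
θ=157°: B = A + 3.00·(cos157°, sin157°) = (-2.7615, 1.1722)
θ=157°: |BD| = 11.8198
θ=157°: circle(B,10.00) ∩ circle(D,7.00): a=8.0673, h=5.9092
θ=157°:   candidates: C₊=(5.8520,6.2522) cross=69.846; C₋=(4.6800,-5.5079) cross=-69.846
θ=157°:   branch - wants cross < 0 → take C=(4.6800,-5.5079) (cross=-69.846)
θ=157°: ex = (C−B)/|BC| = (0.7441,-0.6680); ey = (0.6680,0.7441)
θ=157°: P = B + -0.73·ex + 2.76·ey = (-1.4610,3.7137)

θ=7°: 4.50 2.78
θ=16°: 4.59 3.12
θ=154°: -1.36 3.84
θ=157°: -1.46 3.71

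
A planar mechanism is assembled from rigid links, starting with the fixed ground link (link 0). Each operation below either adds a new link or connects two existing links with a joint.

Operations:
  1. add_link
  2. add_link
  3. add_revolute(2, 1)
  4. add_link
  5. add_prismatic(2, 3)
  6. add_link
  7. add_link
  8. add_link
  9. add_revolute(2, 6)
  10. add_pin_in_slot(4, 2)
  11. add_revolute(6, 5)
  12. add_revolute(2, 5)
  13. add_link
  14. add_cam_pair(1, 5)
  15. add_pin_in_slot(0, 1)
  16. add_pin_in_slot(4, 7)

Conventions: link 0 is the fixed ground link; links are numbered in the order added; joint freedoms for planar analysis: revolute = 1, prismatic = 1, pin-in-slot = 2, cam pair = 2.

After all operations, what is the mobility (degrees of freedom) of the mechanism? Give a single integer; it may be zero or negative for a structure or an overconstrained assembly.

ground; <1,0,0>
#1 <2,0,0>
#2 <3,0,0>
R:2↔1 J1 <3,1,0>
#3 <4,1,0>
P:2↔3 J1 <4,2,0>
#4 <5,2,0>
#5 <6,2,0>
#6 <7,2,0>
R:2↔6 J1 <7,3,0>
PS:4↔2 J2 <7,3,1>
R:6↔5 J1 <7,4,1>
R:2↔5 J1 <7,5,1>
#7 <8,5,1>
C:1↔5 J2 <8,5,2>
PS:0↔1 J2 <8,5,3>
PS:4↔7 J2 <8,5,4>
3×7 − 2×5 − 1×4 = 7

M = 7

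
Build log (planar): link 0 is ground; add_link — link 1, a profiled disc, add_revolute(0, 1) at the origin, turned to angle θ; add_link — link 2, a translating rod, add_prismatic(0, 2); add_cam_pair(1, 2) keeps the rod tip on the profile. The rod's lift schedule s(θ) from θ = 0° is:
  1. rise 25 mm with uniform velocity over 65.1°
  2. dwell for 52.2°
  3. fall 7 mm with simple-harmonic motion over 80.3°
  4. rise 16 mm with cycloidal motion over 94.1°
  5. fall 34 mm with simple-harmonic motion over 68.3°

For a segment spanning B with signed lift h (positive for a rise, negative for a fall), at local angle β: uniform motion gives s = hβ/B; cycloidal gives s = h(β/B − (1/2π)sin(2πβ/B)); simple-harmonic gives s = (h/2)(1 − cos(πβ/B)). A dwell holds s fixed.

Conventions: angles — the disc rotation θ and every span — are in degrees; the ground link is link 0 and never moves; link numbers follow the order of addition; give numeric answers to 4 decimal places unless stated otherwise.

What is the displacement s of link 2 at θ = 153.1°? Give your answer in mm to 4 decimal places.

seg 1 [0°–65.1°] uniform, h=25: full span → s += 25 → s = 25.0000
seg 2 [65.1°–117.3°] dwell: s stays 25.0000
seg 3 [117.3°–197.6°] simple-harmonic, h=-7: θ=153.1° here. β=35.8, B=80.3. -7/2·(1 − cos(π·0.4458)) = -2.9072 → s = 22.0928

22.0928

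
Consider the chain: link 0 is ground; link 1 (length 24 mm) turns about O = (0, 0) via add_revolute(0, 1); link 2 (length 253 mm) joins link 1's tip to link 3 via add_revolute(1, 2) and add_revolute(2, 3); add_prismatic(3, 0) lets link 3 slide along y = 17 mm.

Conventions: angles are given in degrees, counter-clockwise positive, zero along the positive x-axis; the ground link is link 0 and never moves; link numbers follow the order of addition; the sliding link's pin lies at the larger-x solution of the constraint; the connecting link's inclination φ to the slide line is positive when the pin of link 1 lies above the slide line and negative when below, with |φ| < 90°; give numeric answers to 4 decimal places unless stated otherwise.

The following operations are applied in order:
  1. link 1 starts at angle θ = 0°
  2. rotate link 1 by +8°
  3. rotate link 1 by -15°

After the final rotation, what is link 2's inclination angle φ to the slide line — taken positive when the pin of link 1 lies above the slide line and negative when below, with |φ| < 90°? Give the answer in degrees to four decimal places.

geometry: r = 24 mm, L = 253 mm, e = 17 mm; θ starts at 0°
rotate link 1 by +8°: θ ← 0° +8° = 8°
rotate link 1 by -15°: θ ← 8° -15° = -7°
h = r sin θ − e = -2.924864 − 17 = -19.924864
sin φ = h / L = -19.924864 / 253 = -0.07875440
φ = arcsin(-0.07875440) = -4.516972°

-4.5170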